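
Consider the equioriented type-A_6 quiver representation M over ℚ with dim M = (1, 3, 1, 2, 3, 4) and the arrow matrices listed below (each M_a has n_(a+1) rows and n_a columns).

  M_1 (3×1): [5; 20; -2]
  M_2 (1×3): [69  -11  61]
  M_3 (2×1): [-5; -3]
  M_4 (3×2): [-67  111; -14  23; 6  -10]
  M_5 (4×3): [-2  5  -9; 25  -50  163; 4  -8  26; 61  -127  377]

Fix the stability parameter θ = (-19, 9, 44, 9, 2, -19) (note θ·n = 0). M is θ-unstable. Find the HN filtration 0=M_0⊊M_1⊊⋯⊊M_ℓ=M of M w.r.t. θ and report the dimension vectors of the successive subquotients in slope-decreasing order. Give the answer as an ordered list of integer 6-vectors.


Interval decomposition of M: I[1,6], I[2,2]^2, I[4,6], I[5,6], I[6,6].
HN type (ℓ=4): μ^(1)=9; μ^(2)=-8/3; μ^(3)=-17/2; μ^(4)=-19

((0, 3, 1, 1, 1, 1); (0, 0, 0, 1, 1, 1); (0, 0, 0, 0, 1, 1); (1, 0, 0, 0, 0, 1))


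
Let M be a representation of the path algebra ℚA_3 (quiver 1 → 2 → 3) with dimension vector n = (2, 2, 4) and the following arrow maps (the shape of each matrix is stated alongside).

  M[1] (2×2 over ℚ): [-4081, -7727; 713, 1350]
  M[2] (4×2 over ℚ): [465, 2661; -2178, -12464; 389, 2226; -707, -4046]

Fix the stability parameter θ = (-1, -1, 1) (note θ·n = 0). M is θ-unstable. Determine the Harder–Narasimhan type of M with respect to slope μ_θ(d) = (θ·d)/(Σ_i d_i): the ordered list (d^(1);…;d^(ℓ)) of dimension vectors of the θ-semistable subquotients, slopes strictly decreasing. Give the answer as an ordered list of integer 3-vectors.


Barcode: M ≅ I[1,3]^2, I[3,3]^2. HN layers by μ_θ (2 steps, strictly decreasing):
  μ^(1)=1; μ^(2)=-1

((0, 0, 4); (2, 2, 0))


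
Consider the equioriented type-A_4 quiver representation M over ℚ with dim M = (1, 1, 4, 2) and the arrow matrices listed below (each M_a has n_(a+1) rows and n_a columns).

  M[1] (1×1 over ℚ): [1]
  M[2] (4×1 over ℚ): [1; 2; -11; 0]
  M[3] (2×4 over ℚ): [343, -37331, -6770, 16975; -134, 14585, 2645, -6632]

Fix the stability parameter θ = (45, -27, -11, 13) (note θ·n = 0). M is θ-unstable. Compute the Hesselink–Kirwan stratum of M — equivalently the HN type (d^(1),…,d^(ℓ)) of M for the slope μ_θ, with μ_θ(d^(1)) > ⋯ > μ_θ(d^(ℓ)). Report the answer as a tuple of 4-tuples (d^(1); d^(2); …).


Interval decomposition of M: I[1,4], I[3,3]^2, I[3,4].
HN type (ℓ=3): μ^(1)=13; μ^(2)=7/3; μ^(3)=-11

((0, 0, 0, 2); (1, 1, 1, 0); (0, 0, 3, 0))


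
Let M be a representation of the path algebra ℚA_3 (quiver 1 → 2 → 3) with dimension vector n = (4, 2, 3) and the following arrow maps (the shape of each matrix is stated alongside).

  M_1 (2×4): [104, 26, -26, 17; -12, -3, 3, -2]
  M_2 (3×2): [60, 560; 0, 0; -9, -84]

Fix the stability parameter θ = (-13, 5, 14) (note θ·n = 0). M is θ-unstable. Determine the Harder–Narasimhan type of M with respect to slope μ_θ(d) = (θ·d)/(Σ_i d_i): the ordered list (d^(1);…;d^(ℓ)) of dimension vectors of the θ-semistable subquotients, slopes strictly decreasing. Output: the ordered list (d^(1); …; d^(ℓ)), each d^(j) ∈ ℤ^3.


Via rank(M_{q-1}∘⋯∘M_p): M ≅ I[1,1]^2, I[1,2], I[1,3], I[3,3]^2.
μ_θ-semistable layers: μ^(1)=14; μ^(2)=5; μ^(3)=-13

((0, 0, 3); (0, 2, 0); (4, 0, 0))


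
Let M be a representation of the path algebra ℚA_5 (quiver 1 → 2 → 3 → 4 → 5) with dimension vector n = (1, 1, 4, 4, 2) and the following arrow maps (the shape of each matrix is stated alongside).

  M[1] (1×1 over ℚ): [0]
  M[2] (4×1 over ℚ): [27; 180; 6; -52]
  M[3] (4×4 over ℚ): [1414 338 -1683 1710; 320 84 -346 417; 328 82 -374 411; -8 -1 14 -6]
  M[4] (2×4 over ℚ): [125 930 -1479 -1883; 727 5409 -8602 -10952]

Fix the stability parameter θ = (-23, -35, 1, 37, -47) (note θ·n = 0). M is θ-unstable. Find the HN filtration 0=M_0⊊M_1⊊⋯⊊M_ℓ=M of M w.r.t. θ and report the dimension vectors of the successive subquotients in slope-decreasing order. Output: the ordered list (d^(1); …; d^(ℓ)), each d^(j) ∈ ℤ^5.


Barcode: M ≅ I[1,1], I[2,3], I[3,4], I[3,5]^2, I[4,4]. HN layers by μ_θ (5 steps, strictly decreasing):
  μ^(1)=37; μ^(2)=1; μ^(3)=-3; μ^(4)=-23; μ^(5)=-35

((0, 0, 0, 2, 0); (0, 0, 2, 0, 0); (0, 0, 2, 2, 2); (1, 0, 0, 0, 0); (0, 1, 0, 0, 0))


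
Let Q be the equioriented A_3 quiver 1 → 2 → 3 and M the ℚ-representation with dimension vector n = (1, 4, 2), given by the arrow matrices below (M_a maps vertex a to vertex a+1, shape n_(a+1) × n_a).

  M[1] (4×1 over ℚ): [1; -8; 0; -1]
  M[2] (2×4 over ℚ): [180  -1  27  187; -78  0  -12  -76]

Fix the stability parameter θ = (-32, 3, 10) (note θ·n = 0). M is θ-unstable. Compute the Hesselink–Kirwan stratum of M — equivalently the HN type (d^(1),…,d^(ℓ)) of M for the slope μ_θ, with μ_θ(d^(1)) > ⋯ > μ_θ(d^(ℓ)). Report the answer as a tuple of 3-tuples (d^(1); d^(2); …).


Barcode: M ≅ I[1,3], I[2,2]^2, I[2,3]. HN layers by μ_θ (3 steps, strictly decreasing):
  μ^(1)=10; μ^(2)=3; μ^(3)=-32

((0, 0, 2); (0, 4, 0); (1, 0, 0))


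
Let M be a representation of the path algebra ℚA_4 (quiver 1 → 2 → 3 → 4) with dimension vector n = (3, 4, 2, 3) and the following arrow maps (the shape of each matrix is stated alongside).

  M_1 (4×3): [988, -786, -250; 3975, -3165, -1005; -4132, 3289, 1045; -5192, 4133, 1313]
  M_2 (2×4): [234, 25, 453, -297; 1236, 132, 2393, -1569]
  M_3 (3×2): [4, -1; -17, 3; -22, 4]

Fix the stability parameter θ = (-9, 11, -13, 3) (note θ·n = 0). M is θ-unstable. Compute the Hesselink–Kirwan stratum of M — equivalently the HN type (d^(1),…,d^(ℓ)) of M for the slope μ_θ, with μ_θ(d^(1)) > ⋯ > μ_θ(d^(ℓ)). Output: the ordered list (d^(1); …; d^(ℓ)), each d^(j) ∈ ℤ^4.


Interval decomposition of M: I[1,1], I[1,2], I[1,4], I[2,2], I[2,4], I[4,4].
HN type (ℓ=4): μ^(1)=11; μ^(2)=3; μ^(3)=-1; μ^(4)=-9

((0, 2, 0, 0); (0, 0, 0, 3); (0, 2, 2, 0); (3, 0, 0, 0))


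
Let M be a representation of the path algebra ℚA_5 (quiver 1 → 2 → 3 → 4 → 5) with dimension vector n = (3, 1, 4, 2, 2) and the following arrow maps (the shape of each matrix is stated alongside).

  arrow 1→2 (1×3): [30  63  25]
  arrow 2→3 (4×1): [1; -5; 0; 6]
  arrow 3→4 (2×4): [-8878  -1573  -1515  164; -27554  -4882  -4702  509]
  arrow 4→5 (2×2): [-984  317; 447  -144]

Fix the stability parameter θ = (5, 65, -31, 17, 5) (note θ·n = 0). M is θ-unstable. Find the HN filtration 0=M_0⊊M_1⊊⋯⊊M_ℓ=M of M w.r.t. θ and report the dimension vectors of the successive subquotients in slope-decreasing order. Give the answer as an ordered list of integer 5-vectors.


Interval decomposition of M: I[1,1]^2, I[1,5], I[3,3]^2, I[3,5].
HN type (ℓ=4): μ^(1)=14; μ^(2)=11; μ^(3)=5; μ^(4)=-31

((0, 1, 1, 1, 1); (0, 0, 0, 1, 1); (3, 0, 0, 0, 0); (0, 0, 3, 0, 0))


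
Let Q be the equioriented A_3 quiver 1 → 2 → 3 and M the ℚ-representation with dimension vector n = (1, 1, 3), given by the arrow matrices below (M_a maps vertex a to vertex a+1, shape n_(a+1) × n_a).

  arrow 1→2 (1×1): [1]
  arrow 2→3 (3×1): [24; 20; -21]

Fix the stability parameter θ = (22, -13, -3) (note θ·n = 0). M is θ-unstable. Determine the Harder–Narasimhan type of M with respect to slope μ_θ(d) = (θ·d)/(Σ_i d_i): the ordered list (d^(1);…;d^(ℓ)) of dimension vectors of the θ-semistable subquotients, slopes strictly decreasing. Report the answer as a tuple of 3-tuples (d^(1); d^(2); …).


Barcode: M ≅ I[1,3], I[3,3]^2. HN layers by μ_θ (2 steps, strictly decreasing):
  μ^(1)=2; μ^(2)=-3

((1, 1, 1); (0, 0, 2))


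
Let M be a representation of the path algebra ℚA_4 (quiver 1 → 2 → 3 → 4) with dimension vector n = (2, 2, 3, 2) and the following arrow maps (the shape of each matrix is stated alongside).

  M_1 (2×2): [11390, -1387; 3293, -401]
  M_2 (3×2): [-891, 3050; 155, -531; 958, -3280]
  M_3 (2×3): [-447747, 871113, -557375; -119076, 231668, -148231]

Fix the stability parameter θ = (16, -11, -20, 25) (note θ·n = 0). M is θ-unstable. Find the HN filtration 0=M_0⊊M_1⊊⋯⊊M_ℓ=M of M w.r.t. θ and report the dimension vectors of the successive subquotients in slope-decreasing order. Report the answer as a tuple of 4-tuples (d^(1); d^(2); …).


Interval decomposition of M: I[1,4]^2, I[3,3].
HN type (ℓ=3): μ^(1)=25; μ^(2)=-5; μ^(3)=-20

((0, 0, 0, 2); (2, 2, 2, 0); (0, 0, 1, 0))


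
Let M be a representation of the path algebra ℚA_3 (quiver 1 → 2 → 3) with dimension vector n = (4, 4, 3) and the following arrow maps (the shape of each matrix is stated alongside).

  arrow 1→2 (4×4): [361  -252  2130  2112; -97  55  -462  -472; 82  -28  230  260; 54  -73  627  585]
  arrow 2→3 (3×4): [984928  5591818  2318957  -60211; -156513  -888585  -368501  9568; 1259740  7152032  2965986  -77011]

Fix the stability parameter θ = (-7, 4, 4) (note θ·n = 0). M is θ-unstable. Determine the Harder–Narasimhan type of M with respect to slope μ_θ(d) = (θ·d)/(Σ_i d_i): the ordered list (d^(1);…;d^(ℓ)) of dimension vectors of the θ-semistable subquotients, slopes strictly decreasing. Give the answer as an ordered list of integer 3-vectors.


Barcode: M ≅ I[1,2], I[1,3]^3. HN layers by μ_θ (2 steps, strictly decreasing):
  μ^(1)=4; μ^(2)=-7

((0, 4, 3); (4, 0, 0))


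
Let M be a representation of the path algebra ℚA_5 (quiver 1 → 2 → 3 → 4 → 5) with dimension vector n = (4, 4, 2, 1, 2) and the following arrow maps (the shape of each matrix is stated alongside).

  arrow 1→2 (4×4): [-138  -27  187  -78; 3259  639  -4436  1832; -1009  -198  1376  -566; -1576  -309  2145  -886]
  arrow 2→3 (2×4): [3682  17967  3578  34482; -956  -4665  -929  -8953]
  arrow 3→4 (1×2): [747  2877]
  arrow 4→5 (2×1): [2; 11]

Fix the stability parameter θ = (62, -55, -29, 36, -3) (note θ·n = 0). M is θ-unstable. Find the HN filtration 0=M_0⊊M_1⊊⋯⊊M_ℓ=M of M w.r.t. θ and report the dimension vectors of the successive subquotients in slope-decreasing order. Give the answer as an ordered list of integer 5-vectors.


Barcode: M ≅ I[1,1], I[1,2], I[1,3], I[1,5], I[2,2], I[5,5]. HN layers by μ_θ (6 steps, strictly decreasing):
  μ^(1)=62; μ^(2)=33/2; μ^(3)=7/2; μ^(4)=-3; μ^(5)=-22/3; μ^(6)=-55

((1, 0, 0, 0, 0); (0, 0, 0, 1, 1); (1, 1, 0, 0, 0); (0, 0, 0, 0, 1); (2, 2, 2, 0, 0); (0, 1, 0, 0, 0))


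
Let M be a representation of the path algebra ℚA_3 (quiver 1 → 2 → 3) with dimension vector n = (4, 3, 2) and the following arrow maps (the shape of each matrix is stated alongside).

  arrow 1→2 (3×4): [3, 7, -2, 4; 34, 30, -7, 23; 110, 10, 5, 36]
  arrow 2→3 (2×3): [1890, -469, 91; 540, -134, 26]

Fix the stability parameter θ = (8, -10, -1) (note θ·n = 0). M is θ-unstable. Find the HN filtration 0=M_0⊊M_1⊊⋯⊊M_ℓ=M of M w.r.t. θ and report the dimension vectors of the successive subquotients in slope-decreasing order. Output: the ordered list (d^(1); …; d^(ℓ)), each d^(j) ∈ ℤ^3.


Via rank(M_{q-1}∘⋯∘M_p): M ≅ I[1,1], I[1,2]^2, I[1,3], I[3,3].
μ_θ-semistable layers: μ^(1)=8; μ^(2)=-1

((1, 0, 0); (3, 3, 2))


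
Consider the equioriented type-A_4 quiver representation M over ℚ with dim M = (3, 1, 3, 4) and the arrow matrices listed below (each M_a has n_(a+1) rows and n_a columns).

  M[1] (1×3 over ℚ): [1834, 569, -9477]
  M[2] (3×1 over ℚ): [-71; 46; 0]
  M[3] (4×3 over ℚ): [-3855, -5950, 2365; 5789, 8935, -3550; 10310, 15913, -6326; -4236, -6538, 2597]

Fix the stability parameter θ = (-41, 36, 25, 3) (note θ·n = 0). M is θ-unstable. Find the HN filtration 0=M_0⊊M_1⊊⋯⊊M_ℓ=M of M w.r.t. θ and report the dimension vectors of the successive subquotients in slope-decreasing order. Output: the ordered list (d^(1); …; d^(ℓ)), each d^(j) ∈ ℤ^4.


Barcode: M ≅ I[1,1]^2, I[1,4], I[3,4]^2, I[4,4]. HN layers by μ_θ (4 steps, strictly decreasing):
  μ^(1)=64/3; μ^(2)=14; μ^(3)=3; μ^(4)=-41

((0, 1, 1, 1); (0, 0, 2, 2); (0, 0, 0, 1); (3, 0, 0, 0))


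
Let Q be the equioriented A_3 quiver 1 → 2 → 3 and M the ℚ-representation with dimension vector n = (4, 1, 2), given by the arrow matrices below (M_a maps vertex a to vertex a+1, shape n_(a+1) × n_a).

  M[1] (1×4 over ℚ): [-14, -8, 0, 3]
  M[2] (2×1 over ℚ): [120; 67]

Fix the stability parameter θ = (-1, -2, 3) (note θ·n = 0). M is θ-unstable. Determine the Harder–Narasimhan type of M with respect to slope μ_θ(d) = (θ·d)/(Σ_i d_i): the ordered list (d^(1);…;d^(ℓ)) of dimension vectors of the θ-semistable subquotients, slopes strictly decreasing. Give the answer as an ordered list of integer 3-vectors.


Barcode: M ≅ I[1,1]^3, I[1,3], I[3,3]. HN layers by μ_θ (3 steps, strictly decreasing):
  μ^(1)=3; μ^(2)=-1; μ^(3)=-3/2

((0, 0, 2); (3, 0, 0); (1, 1, 0))


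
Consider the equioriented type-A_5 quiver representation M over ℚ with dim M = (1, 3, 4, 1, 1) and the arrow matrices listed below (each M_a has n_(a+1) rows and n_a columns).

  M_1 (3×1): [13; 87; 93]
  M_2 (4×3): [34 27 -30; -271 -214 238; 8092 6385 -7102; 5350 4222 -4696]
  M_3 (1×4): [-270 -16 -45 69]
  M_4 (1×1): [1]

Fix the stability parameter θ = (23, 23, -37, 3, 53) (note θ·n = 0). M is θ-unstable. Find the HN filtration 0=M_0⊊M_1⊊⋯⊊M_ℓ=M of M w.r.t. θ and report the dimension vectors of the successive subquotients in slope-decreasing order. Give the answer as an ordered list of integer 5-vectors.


Barcode: M ≅ I[1,5], I[2,2], I[2,3], I[3,3]^2. HN layers by μ_θ (5 steps, strictly decreasing):
  μ^(1)=53; μ^(2)=23; μ^(3)=3; μ^(4)=-7; μ^(5)=-37

((0, 0, 0, 0, 1); (0, 1, 0, 0, 0); (1, 1, 1, 1, 0); (0, 1, 1, 0, 0); (0, 0, 2, 0, 0))


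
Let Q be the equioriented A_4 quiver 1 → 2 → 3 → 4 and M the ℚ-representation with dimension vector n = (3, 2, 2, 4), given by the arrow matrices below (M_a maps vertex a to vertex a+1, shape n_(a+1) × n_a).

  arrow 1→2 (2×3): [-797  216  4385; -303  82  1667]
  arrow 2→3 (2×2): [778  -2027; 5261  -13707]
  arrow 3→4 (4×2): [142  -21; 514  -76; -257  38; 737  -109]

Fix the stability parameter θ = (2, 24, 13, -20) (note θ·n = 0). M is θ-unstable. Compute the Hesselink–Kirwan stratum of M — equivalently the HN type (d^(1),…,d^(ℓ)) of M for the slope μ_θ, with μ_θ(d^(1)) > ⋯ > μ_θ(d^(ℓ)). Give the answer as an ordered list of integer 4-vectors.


Interval decomposition of M: I[1,1], I[1,4]^2, I[4,4]^2.
HN type (ℓ=3): μ^(1)=17/3; μ^(2)=2; μ^(3)=-20

((0, 2, 2, 2); (3, 0, 0, 0); (0, 0, 0, 2))


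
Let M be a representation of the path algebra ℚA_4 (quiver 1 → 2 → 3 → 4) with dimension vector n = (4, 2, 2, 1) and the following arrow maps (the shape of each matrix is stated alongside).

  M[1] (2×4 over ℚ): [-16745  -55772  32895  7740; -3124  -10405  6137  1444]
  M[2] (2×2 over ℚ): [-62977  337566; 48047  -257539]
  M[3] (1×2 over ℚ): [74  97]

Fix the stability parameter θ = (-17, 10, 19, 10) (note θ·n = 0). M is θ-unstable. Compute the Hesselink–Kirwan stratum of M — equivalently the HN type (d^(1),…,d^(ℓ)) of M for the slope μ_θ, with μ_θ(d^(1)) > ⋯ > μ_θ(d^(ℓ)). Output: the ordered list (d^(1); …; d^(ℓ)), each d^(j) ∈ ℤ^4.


Barcode: M ≅ I[1,1]^2, I[1,3], I[1,4]. HN layers by μ_θ (4 steps, strictly decreasing):
  μ^(1)=19; μ^(2)=29/2; μ^(3)=10; μ^(4)=-17

((0, 0, 1, 0); (0, 0, 1, 1); (0, 2, 0, 0); (4, 0, 0, 0))


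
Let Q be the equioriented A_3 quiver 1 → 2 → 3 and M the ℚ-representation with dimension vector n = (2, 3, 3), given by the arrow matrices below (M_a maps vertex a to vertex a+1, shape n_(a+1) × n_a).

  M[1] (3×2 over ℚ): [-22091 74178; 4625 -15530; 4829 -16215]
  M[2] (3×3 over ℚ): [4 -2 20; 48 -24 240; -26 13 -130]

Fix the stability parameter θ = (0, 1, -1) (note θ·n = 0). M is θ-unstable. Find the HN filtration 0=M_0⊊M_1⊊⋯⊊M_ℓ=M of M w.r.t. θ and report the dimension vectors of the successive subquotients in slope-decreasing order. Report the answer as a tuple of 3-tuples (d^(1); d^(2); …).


Interval decomposition of M: I[1,2], I[1,3], I[2,2], I[3,3]^2.
HN type (ℓ=3): μ^(1)=1; μ^(2)=0; μ^(3)=-1

((0, 2, 0); (2, 1, 1); (0, 0, 2))


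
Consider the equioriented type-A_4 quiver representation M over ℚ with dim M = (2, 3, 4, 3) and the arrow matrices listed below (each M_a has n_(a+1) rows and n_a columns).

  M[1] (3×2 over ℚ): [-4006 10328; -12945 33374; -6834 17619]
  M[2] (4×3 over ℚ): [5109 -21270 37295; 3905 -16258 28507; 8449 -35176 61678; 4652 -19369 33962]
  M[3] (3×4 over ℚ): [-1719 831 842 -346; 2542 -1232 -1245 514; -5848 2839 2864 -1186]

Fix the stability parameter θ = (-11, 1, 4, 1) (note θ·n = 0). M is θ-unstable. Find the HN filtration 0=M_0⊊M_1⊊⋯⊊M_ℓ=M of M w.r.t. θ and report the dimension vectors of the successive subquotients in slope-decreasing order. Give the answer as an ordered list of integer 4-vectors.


Via rank(M_{q-1}∘⋯∘M_p): M ≅ I[1,4]^2, I[2,4], I[3,3].
μ_θ-semistable layers: μ^(1)=4; μ^(2)=5/2; μ^(3)=1; μ^(4)=-11

((0, 0, 1, 0); (0, 0, 3, 3); (0, 3, 0, 0); (2, 0, 0, 0))


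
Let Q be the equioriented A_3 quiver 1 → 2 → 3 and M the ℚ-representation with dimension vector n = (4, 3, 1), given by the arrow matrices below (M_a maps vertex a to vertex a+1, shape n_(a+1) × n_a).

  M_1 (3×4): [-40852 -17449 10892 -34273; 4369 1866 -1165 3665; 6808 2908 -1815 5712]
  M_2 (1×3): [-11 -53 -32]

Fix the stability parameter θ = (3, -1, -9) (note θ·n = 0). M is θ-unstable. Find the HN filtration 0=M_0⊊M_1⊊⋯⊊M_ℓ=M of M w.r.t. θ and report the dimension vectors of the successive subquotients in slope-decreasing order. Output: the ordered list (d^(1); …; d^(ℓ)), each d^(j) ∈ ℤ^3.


Barcode: M ≅ I[1,1], I[1,2]^2, I[1,3]. HN layers by μ_θ (3 steps, strictly decreasing):
  μ^(1)=3; μ^(2)=1; μ^(3)=-7/3

((1, 0, 0); (2, 2, 0); (1, 1, 1))


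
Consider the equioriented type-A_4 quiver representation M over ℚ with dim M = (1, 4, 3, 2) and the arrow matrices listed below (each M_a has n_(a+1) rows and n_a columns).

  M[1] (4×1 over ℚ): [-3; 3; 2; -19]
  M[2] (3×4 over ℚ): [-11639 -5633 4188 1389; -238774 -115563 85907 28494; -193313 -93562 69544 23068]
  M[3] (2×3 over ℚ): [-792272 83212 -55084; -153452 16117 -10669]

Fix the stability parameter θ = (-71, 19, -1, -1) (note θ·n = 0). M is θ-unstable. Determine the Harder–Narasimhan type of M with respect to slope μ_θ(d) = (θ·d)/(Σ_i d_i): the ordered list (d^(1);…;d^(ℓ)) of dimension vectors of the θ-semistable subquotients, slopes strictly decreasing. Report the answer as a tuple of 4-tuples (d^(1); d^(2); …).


Interval decomposition of M: I[1,3], I[2,2], I[2,3], I[2,4], I[4,4].
HN type (ℓ=5): μ^(1)=19; μ^(2)=9; μ^(3)=17/3; μ^(4)=-1; μ^(5)=-71

((0, 1, 0, 0); (0, 2, 2, 0); (0, 1, 1, 1); (0, 0, 0, 1); (1, 0, 0, 0))


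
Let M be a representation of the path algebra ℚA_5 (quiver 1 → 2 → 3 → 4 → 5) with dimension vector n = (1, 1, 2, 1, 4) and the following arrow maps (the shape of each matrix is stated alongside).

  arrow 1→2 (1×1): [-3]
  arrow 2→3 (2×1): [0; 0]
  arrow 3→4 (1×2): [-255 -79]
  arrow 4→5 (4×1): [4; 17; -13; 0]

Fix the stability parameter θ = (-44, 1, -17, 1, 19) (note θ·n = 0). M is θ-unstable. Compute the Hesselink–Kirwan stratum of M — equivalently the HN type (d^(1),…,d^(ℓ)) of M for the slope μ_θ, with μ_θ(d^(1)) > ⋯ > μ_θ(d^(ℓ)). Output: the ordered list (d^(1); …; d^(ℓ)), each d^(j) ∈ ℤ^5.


Barcode: M ≅ I[1,2], I[3,3], I[3,5], I[5,5]^3. HN layers by μ_θ (4 steps, strictly decreasing):
  μ^(1)=19; μ^(2)=1; μ^(3)=-17; μ^(4)=-44

((0, 0, 0, 0, 4); (0, 1, 0, 1, 0); (0, 0, 2, 0, 0); (1, 0, 0, 0, 0))


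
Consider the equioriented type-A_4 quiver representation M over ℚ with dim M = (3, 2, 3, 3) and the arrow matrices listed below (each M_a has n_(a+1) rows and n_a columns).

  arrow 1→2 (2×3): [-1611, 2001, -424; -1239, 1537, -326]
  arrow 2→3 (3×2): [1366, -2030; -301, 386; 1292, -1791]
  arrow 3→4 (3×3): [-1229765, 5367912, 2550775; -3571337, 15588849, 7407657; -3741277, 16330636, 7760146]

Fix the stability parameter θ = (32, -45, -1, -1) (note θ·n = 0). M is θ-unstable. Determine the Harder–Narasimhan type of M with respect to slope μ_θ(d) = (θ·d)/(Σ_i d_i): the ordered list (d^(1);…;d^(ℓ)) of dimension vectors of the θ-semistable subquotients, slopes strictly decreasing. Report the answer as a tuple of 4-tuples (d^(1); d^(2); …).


Barcode: M ≅ I[1,1], I[1,4]^2, I[3,4]. HN layers by μ_θ (3 steps, strictly decreasing):
  μ^(1)=32; μ^(2)=-1; μ^(3)=-13/2

((1, 0, 0, 0); (0, 0, 3, 3); (2, 2, 0, 0))


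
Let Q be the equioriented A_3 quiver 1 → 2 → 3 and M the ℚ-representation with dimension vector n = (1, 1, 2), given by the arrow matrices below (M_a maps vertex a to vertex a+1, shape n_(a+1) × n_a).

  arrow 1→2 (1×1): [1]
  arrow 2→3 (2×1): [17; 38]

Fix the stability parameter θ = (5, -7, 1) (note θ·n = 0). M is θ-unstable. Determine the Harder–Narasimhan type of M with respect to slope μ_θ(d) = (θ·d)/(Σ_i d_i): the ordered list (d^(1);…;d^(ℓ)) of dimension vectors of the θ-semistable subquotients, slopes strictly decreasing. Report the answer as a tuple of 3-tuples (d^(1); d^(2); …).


Interval decomposition of M: I[1,3], I[3,3].
HN type (ℓ=2): μ^(1)=1; μ^(2)=-1

((0, 0, 2); (1, 1, 0))


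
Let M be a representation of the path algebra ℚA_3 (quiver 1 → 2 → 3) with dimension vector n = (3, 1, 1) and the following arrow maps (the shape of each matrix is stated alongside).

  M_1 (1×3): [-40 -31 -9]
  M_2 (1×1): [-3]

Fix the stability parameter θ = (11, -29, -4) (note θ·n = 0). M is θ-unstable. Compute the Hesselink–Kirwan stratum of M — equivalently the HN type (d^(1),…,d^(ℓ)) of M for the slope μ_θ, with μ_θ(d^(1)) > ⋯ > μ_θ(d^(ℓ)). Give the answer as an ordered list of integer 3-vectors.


Via rank(M_{q-1}∘⋯∘M_p): M ≅ I[1,1]^2, I[1,3].
μ_θ-semistable layers: μ^(1)=11; μ^(2)=-4; μ^(3)=-9

((2, 0, 0); (0, 0, 1); (1, 1, 0))


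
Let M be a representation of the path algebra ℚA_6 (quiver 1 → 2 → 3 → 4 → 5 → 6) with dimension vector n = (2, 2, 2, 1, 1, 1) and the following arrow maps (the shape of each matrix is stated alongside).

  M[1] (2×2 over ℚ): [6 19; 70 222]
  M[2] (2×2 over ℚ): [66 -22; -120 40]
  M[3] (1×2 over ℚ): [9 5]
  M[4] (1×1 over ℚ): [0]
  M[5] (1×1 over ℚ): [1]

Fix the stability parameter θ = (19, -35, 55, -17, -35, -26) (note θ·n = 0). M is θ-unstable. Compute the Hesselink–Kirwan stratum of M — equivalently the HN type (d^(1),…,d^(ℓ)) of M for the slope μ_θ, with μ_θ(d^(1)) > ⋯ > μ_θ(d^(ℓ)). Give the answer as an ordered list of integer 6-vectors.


Interval decomposition of M: I[1,2], I[1,4], I[3,3], I[5,6].
HN type (ℓ=5): μ^(1)=55; μ^(2)=19; μ^(3)=-8; μ^(4)=-26; μ^(5)=-35

((0, 0, 1, 0, 0, 0); (0, 0, 1, 1, 0, 0); (2, 2, 0, 0, 0, 0); (0, 0, 0, 0, 0, 1); (0, 0, 0, 0, 1, 0))


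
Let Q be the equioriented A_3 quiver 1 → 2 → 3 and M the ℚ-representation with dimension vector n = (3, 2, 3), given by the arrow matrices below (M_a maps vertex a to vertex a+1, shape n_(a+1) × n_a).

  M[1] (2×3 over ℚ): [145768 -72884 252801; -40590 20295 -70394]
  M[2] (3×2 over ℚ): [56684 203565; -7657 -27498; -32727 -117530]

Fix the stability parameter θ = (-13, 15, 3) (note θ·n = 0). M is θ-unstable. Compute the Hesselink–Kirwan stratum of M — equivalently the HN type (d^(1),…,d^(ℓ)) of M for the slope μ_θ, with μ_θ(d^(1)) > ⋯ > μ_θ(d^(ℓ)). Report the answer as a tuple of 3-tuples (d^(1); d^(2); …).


Interval decomposition of M: I[1,1], I[1,3]^2, I[3,3].
HN type (ℓ=3): μ^(1)=9; μ^(2)=3; μ^(3)=-13

((0, 2, 2); (0, 0, 1); (3, 0, 0))


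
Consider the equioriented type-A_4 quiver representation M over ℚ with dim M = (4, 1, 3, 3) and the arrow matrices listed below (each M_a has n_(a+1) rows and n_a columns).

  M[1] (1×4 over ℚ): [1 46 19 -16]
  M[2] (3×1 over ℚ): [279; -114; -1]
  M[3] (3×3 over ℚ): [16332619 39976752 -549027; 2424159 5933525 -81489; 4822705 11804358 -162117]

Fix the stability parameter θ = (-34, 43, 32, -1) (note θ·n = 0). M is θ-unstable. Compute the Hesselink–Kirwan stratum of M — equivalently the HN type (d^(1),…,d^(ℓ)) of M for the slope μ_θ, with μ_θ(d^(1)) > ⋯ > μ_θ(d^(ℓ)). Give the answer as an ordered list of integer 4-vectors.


Barcode: M ≅ I[1,1]^3, I[1,3], I[3,4]^2, I[4,4]. HN layers by μ_θ (4 steps, strictly decreasing):
  μ^(1)=75/2; μ^(2)=31/2; μ^(3)=-1; μ^(4)=-34

((0, 1, 1, 0); (0, 0, 2, 2); (0, 0, 0, 1); (4, 0, 0, 0))


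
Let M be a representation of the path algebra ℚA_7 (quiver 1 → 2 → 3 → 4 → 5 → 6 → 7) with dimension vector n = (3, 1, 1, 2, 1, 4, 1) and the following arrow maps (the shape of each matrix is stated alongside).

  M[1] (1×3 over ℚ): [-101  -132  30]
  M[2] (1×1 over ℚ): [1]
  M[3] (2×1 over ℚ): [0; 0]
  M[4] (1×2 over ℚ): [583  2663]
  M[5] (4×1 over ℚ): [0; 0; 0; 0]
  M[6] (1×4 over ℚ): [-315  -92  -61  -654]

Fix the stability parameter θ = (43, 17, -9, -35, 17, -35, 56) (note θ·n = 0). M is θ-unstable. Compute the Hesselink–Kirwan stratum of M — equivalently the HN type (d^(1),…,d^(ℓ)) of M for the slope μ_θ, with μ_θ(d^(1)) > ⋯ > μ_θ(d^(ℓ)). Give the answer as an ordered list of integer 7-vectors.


Interval decomposition of M: I[1,1]^2, I[1,3], I[4,4], I[4,5], I[6,6]^3, I[6,7].
HN type (ℓ=4): μ^(1)=56; μ^(2)=43; μ^(3)=17; μ^(4)=-35

((0, 0, 0, 0, 0, 0, 1); (2, 0, 0, 0, 0, 0, 0); (1, 1, 1, 0, 1, 0, 0); (0, 0, 0, 2, 0, 4, 0))


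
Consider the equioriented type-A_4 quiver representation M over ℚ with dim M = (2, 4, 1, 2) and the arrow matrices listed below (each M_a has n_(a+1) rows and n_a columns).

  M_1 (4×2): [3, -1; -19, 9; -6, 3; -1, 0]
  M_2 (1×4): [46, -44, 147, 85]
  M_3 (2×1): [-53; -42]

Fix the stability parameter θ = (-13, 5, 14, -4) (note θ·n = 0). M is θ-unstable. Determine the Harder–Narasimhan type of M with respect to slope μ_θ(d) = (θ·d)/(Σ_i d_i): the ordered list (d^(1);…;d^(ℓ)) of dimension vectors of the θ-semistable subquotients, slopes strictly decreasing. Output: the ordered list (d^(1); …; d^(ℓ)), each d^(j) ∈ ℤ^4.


Interval decomposition of M: I[1,2], I[1,4], I[2,2]^2, I[4,4].
HN type (ℓ=3): μ^(1)=5; μ^(2)=-4; μ^(3)=-13

((0, 4, 1, 1); (0, 0, 0, 1); (2, 0, 0, 0))


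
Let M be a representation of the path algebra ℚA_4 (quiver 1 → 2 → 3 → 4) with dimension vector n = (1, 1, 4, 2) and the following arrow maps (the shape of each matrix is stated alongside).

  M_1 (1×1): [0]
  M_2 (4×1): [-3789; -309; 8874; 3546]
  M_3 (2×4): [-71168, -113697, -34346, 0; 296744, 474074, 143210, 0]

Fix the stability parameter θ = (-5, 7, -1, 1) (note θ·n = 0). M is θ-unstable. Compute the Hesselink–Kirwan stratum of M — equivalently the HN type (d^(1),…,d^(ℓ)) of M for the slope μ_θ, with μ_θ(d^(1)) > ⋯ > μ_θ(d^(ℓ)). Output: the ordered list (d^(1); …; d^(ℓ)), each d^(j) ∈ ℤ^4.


Barcode: M ≅ I[1,1], I[2,4], I[3,3]^2, I[3,4]. HN layers by μ_θ (4 steps, strictly decreasing):
  μ^(1)=7/3; μ^(2)=1; μ^(3)=-1; μ^(4)=-5

((0, 1, 1, 1); (0, 0, 0, 1); (0, 0, 3, 0); (1, 0, 0, 0))


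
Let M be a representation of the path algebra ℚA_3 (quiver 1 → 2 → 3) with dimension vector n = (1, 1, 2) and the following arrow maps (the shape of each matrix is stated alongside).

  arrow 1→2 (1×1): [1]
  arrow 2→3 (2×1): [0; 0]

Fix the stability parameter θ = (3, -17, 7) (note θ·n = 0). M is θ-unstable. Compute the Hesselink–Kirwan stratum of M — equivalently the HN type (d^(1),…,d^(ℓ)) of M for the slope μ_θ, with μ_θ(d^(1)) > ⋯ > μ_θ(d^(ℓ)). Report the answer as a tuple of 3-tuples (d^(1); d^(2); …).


Interval decomposition of M: I[1,2], I[3,3]^2.
HN type (ℓ=2): μ^(1)=7; μ^(2)=-7

((0, 0, 2); (1, 1, 0))


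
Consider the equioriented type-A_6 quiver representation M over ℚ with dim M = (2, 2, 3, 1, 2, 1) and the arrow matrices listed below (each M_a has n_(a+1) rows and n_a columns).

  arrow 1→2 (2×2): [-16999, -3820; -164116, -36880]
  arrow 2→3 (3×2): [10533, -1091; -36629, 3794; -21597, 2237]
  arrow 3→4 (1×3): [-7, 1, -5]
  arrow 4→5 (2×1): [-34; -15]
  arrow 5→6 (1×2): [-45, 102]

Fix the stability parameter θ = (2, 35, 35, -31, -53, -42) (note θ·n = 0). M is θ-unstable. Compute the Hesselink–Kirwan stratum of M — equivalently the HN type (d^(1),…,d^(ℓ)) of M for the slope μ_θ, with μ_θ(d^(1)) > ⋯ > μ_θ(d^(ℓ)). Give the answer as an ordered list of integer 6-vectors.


Via rank(M_{q-1}∘⋯∘M_p): M ≅ I[1,1], I[1,5], I[2,3], I[3,3], I[5,6].
μ_θ-semistable layers: μ^(1)=35; μ^(2)=2; μ^(3)=-12/5; μ^(4)=-42; μ^(5)=-53

((0, 1, 2, 0, 0, 0); (1, 0, 0, 0, 0, 0); (1, 1, 1, 1, 1, 0); (0, 0, 0, 0, 0, 1); (0, 0, 0, 0, 1, 0))


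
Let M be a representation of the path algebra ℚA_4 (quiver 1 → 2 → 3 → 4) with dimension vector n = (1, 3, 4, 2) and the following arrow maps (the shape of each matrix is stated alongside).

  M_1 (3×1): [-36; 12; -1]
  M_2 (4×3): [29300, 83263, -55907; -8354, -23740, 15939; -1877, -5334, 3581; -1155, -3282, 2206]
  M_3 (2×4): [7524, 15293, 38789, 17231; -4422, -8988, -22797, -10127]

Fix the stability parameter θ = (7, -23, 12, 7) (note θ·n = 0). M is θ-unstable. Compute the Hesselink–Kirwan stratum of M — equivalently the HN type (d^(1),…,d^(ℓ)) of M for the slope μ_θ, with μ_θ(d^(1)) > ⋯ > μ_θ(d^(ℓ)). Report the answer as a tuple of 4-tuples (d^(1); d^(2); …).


Via rank(M_{q-1}∘⋯∘M_p): M ≅ I[1,4], I[2,3], I[2,4], I[3,3].
μ_θ-semistable layers: μ^(1)=12; μ^(2)=19/2; μ^(3)=-8; μ^(4)=-23

((0, 0, 2, 0); (0, 0, 2, 2); (1, 1, 0, 0); (0, 2, 0, 0))


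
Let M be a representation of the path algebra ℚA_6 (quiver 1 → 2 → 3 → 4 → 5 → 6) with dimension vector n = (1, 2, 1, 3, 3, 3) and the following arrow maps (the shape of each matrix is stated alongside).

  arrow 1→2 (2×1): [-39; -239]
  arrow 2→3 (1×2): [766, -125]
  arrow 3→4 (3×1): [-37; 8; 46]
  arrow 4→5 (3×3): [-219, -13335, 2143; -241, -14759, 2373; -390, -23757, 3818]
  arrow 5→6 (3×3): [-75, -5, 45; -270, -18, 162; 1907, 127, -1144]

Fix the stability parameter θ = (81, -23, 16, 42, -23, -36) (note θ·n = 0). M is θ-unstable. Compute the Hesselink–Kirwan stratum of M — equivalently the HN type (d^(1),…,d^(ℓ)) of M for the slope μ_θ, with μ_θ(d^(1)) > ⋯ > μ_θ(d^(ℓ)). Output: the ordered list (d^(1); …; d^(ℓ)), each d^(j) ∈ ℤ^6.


Interval decomposition of M: I[1,5], I[2,2], I[4,4], I[4,6], I[5,6], I[6,6].
HN type (ℓ=6): μ^(1)=42; μ^(2)=93/5; μ^(3)=-17/3; μ^(4)=-23; μ^(5)=-59/2; μ^(6)=-36

((0, 0, 0, 1, 0, 0); (1, 1, 1, 1, 1, 0); (0, 0, 0, 1, 1, 1); (0, 1, 0, 0, 0, 0); (0, 0, 0, 0, 1, 1); (0, 0, 0, 0, 0, 1))


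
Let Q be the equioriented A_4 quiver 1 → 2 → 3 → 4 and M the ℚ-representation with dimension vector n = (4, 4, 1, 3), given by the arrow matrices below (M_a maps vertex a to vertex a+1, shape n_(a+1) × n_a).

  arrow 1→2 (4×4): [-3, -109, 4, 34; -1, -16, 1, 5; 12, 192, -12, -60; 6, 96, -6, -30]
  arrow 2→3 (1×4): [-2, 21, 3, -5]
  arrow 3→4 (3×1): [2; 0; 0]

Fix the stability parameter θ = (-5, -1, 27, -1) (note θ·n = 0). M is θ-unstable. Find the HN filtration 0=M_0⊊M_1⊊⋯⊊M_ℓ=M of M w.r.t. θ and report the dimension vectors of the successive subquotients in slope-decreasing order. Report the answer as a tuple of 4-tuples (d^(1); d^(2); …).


Barcode: M ≅ I[1,1]^2, I[1,2], I[1,4], I[2,2]^2, I[4,4]^2. HN layers by μ_θ (3 steps, strictly decreasing):
  μ^(1)=13; μ^(2)=-1; μ^(3)=-5

((0, 0, 1, 1); (0, 4, 0, 2); (4, 0, 0, 0))


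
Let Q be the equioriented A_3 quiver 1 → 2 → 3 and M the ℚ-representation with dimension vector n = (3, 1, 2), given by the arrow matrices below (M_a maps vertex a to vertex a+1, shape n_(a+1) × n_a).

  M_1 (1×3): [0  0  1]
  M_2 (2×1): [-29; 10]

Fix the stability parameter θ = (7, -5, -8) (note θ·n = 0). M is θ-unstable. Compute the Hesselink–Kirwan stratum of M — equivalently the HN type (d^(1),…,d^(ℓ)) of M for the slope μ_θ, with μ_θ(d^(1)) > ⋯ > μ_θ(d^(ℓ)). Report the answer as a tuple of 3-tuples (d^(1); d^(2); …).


Via rank(M_{q-1}∘⋯∘M_p): M ≅ I[1,1]^2, I[1,3], I[3,3].
μ_θ-semistable layers: μ^(1)=7; μ^(2)=-2; μ^(3)=-8

((2, 0, 0); (1, 1, 1); (0, 0, 1))


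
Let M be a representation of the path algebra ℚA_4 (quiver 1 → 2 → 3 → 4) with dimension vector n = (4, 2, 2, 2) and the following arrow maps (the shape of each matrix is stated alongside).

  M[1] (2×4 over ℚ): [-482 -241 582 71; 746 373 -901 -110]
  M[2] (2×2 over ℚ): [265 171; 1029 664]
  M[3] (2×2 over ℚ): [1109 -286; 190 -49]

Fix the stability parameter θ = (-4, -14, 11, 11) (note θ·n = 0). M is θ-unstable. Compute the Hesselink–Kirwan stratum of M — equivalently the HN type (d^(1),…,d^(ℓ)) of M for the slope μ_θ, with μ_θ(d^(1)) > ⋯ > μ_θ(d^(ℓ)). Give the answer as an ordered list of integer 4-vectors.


Interval decomposition of M: I[1,1]^2, I[1,4]^2.
HN type (ℓ=3): μ^(1)=11; μ^(2)=-4; μ^(3)=-9

((0, 0, 2, 2); (2, 0, 0, 0); (2, 2, 0, 0))


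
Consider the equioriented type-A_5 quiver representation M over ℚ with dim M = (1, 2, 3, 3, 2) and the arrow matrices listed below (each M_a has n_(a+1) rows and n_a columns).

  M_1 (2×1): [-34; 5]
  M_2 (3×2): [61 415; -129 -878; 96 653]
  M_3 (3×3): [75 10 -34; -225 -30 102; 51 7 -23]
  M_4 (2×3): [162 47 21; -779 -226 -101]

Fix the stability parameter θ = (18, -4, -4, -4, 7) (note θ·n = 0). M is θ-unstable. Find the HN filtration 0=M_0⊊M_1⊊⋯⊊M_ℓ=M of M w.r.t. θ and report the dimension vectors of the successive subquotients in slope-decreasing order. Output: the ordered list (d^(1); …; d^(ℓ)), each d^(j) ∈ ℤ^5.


Interval decomposition of M: I[1,5], I[2,3], I[3,4], I[4,5].
HN type (ℓ=3): μ^(1)=7; μ^(2)=3/2; μ^(3)=-4

((0, 0, 0, 0, 2); (1, 1, 1, 1, 0); (0, 1, 2, 2, 0))


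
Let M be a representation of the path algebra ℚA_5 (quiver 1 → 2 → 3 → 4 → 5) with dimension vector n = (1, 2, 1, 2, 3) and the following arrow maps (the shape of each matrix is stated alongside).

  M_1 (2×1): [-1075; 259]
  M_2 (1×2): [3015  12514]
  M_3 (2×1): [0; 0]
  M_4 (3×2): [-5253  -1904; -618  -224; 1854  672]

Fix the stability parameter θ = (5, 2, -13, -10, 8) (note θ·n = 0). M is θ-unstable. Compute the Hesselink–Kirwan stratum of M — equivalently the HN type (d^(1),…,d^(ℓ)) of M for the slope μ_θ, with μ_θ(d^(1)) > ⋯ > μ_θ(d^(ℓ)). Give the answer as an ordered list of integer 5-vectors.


Interval decomposition of M: I[1,3], I[2,2], I[4,4], I[4,5], I[5,5]^2.
HN type (ℓ=4): μ^(1)=8; μ^(2)=2; μ^(3)=-2; μ^(4)=-10

((0, 0, 0, 0, 3); (0, 1, 0, 0, 0); (1, 1, 1, 0, 0); (0, 0, 0, 2, 0))


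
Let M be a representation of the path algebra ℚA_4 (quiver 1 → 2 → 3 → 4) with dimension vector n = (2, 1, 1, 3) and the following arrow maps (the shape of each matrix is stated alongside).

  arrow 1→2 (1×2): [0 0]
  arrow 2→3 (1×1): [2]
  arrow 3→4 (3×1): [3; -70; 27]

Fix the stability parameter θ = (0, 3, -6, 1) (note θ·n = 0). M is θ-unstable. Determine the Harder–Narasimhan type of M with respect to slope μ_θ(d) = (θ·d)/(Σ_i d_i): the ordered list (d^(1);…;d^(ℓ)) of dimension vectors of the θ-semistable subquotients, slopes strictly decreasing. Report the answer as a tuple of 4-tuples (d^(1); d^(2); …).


Barcode: M ≅ I[1,1]^2, I[2,4], I[4,4]^2. HN layers by μ_θ (3 steps, strictly decreasing):
  μ^(1)=1; μ^(2)=0; μ^(3)=-3/2

((0, 0, 0, 3); (2, 0, 0, 0); (0, 1, 1, 0))


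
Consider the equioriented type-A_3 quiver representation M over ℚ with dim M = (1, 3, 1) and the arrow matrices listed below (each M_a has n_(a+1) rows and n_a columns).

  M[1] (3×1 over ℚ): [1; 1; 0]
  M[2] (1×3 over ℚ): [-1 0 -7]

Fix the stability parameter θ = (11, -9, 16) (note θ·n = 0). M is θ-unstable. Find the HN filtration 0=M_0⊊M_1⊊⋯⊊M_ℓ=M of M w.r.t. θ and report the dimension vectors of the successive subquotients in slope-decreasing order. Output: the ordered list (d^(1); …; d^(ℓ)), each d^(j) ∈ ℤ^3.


Via rank(M_{q-1}∘⋯∘M_p): M ≅ I[1,3], I[2,2]^2.
μ_θ-semistable layers: μ^(1)=16; μ^(2)=1; μ^(3)=-9

((0, 0, 1); (1, 1, 0); (0, 2, 0))


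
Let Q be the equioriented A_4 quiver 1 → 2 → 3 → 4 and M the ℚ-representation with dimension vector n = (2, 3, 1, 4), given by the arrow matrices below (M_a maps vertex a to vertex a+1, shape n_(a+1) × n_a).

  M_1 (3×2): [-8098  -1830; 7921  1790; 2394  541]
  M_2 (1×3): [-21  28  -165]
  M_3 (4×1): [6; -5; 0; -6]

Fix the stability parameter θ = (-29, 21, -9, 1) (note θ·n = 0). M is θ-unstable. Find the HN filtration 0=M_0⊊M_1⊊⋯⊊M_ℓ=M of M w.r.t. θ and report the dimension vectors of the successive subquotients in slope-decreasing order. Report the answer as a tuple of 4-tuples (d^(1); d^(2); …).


Via rank(M_{q-1}∘⋯∘M_p): M ≅ I[1,2], I[1,4], I[2,2], I[4,4]^3.
μ_θ-semistable layers: μ^(1)=21; μ^(2)=13/3; μ^(3)=1; μ^(4)=-29

((0, 2, 0, 0); (0, 1, 1, 1); (0, 0, 0, 3); (2, 0, 0, 0))


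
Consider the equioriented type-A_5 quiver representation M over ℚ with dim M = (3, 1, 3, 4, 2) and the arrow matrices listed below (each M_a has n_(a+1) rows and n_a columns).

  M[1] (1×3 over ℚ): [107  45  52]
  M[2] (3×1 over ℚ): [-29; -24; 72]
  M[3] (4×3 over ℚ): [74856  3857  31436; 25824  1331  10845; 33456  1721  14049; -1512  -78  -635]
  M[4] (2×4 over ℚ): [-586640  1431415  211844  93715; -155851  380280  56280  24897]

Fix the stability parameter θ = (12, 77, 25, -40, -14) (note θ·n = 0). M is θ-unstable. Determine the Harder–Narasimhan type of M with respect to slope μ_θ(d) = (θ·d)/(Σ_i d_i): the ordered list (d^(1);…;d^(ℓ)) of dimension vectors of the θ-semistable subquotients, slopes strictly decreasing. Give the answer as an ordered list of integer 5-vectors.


Interval decomposition of M: I[1,1]^2, I[1,3], I[3,5]^2, I[4,4]^2.
HN type (ℓ=4): μ^(1)=51; μ^(2)=12; μ^(3)=-29/3; μ^(4)=-40

((0, 1, 1, 0, 0); (3, 0, 0, 0, 0); (0, 0, 2, 2, 2); (0, 0, 0, 2, 0))


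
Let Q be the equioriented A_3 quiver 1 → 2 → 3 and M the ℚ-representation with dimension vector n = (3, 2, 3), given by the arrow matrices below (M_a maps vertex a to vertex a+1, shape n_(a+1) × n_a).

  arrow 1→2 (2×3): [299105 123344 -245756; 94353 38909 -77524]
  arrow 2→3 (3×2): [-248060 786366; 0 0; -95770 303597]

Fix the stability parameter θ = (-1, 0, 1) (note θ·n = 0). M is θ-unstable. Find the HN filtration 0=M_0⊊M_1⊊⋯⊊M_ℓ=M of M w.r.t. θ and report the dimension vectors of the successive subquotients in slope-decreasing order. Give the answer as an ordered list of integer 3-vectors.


Interval decomposition of M: I[1,1], I[1,2], I[1,3], I[3,3]^2.
HN type (ℓ=3): μ^(1)=1; μ^(2)=0; μ^(3)=-1

((0, 0, 3); (0, 2, 0); (3, 0, 0))


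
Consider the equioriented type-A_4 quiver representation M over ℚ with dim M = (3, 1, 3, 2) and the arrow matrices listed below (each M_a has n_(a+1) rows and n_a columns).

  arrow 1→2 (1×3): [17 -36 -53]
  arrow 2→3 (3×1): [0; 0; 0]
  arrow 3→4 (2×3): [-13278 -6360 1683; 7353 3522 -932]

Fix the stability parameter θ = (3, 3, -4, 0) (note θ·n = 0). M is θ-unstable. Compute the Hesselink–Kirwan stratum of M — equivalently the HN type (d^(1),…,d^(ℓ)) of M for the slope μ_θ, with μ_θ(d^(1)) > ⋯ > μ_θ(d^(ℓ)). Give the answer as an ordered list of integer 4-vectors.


Via rank(M_{q-1}∘⋯∘M_p): M ≅ I[1,1]^2, I[1,2], I[3,3], I[3,4]^2.
μ_θ-semistable layers: μ^(1)=3; μ^(2)=0; μ^(3)=-4

((3, 1, 0, 0); (0, 0, 0, 2); (0, 0, 3, 0))
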